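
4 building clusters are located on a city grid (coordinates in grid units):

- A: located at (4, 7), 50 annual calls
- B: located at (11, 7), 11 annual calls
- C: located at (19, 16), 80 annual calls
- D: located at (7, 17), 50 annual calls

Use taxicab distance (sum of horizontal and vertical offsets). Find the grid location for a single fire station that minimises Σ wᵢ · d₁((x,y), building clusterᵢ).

(7, 16)

Manhattan distance separates: Σwᵢ(|x−xᵢ|+|y−yᵢ|) = Σwᵢ|x−xᵢ| + Σwᵢ|y−yᵢ|, so x and y are optimised independently as 1-D weighted medians.
Total weight W = 191; half = 95.5.
x-coordinate, sorted with cumulative weight:
  x=4 (A, w=50) cum 50
  x=7 (D, w=50) cum 100  ← median
  x=11 (B, w=11) cum 111
  x=19 (C, w=80) cum 191
⇒ x* = 7
y-coordinate, sorted with cumulative weight:
  y=7 (A, w=50) cum 50
  y=7 (B, w=11) cum 61
  y=16 (C, w=80) cum 141  ← median
  y=17 (D, w=50) cum 191
⇒ y* = 16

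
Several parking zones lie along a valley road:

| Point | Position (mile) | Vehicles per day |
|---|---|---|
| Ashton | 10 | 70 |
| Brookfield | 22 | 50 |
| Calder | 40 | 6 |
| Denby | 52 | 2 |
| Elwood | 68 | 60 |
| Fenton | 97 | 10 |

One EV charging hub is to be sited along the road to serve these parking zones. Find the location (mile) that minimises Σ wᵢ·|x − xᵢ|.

For a sum of weighted absolute distances on a line, the optimum is the weighted median (not the mean). Total weight W = 198; half-weight = 99.
Sort by position and accumulate weight:
  mile 10 (Ashton, w=70) → cum 70
  mile 22 (Brookfield, w=50) → cum 120  ≥ 99 → median here
  mile 40 (Calder, w=6) → cum 126
  mile 52 (Denby, w=2) → cum 128
  mile 68 (Elwood, w=60) → cum 188
  mile 97 (Fenton, w=10) → cum 198
Optimal location: mile 22.

x = 22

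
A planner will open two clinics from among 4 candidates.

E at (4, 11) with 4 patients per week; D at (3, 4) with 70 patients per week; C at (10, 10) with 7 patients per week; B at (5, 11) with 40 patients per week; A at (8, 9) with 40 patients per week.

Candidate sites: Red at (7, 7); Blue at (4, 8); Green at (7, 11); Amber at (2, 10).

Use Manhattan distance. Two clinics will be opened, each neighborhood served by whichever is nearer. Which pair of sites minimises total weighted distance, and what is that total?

{Blue, Green}, total 590

Evaluate every pair (each demand assigned to the nearer of the two):
  {Blue, Green}: total = 590
  {Red, Blue}: total = 684
  {Red, Green}: total = 730
  {Green, Amber}: total = 730
  {Blue, Amber}: total = 778
  {Red, Amber}: total = 824
Best pair: {Blue, Green} with total 590.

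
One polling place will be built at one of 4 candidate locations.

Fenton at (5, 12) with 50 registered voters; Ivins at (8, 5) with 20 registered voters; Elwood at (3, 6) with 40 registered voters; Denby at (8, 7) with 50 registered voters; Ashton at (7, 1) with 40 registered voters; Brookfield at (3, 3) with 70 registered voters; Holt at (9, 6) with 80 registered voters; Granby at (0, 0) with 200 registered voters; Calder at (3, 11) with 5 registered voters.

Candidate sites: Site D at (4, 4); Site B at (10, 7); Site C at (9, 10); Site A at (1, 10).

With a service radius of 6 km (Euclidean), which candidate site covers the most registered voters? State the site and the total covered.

Coverage radius r = 6 km; a point is covered iff (Δx)²+(Δy)² ≤ 6² = 36.
  Site D (4, 4): covers {Ivins, Elwood, Denby, Ashton, Brookfield, Holt, Granby} → 500
  Site B (10, 7): covers {Ivins, Denby, Holt} → 150
  Site C (9, 10): covers {Fenton, Ivins, Denby, Holt} → 200
  Site A (1, 10): covers {Fenton, Elwood, Calder} → 95
Maximum coverage at Site D: 500 registered voters.

Site D, covering 500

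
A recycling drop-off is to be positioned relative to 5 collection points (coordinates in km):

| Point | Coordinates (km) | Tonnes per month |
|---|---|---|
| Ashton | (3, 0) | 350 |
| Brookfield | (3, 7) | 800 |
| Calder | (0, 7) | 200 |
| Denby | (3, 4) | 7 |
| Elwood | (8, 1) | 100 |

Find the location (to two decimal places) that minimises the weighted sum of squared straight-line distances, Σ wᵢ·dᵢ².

The minimiser of Σwᵢ‖p−pᵢ‖² is the weighted centroid p* = (Σwᵢpᵢ)/(Σwᵢ).
Σwᵢ = 1457.
Σwᵢxᵢ = 350·3 + 800·3 + 200·0 + 7·3 + 100·8 = 4271.
Σwᵢyᵢ = 350·0 + 800·7 + 200·7 + 7·4 + 100·1 = 7128.
x* = 4271/1457 = 2.93, y* = 7128/1457 = 4.89.

(2.93, 4.89)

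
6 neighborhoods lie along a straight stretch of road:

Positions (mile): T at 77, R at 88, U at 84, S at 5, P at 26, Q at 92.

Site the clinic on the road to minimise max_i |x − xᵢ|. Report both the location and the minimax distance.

The 1-center on a line is the midpoint of the two extreme points: leftmost at 5, rightmost at 92.
Optimal location = (5 + 92)/2 = 48.5; maximum distance = (92 − 5)/2 = 43.5.

location 48.5, max distance 43.5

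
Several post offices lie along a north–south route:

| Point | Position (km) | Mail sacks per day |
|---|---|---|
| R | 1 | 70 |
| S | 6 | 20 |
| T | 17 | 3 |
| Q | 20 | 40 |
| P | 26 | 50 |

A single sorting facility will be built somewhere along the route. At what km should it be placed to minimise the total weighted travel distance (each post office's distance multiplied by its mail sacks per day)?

x = 17

For a sum of weighted absolute distances on a line, the optimum is the weighted median (not the mean). Total weight W = 183; half-weight = 91.5.
Sort by position and accumulate weight:
  km 1 (R, w=70) → cum 70
  km 6 (S, w=20) → cum 90
  km 17 (T, w=3) → cum 93  ≥ 91.5 → median here
  km 20 (Q, w=40) → cum 133
  km 26 (P, w=50) → cum 183
Optimal location: km 17.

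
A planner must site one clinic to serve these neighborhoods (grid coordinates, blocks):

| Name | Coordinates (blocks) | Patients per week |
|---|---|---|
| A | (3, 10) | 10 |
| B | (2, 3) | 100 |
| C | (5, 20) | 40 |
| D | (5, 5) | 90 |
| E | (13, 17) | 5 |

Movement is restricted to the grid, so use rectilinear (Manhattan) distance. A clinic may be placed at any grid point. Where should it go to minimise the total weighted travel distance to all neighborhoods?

Manhattan distance separates: Σwᵢ(|x−xᵢ|+|y−yᵢ|) = Σwᵢ|x−xᵢ| + Σwᵢ|y−yᵢ|, so x and y are optimised independently as 1-D weighted medians.
Total weight W = 245; half = 122.5.
x-coordinate, sorted with cumulative weight:
  x=2 (B, w=100) cum 100
  x=3 (A, w=10) cum 110
  x=5 (C, w=40) cum 150  ← median
  x=5 (D, w=90) cum 240
  x=13 (E, w=5) cum 245
⇒ x* = 5
y-coordinate, sorted with cumulative weight:
  y=3 (B, w=100) cum 100
  y=5 (D, w=90) cum 190  ← median
  y=10 (A, w=10) cum 200
  y=17 (E, w=5) cum 205
  y=20 (C, w=40) cum 245
⇒ y* = 5

(5, 5)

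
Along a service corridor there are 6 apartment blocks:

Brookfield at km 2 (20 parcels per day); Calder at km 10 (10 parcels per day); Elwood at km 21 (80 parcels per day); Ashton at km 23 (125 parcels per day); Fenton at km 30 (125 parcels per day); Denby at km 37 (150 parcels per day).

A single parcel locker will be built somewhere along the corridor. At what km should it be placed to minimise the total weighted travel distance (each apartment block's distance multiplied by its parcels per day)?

For a sum of weighted absolute distances on a line, the optimum is the weighted median (not the mean). Total weight W = 510; half-weight = 255.
Sort by position and accumulate weight:
  km 2 (Brookfield, w=20) → cum 20
  km 10 (Calder, w=10) → cum 30
  km 21 (Elwood, w=80) → cum 110
  km 23 (Ashton, w=125) → cum 235
  km 30 (Fenton, w=125) → cum 360  ≥ 255 → median here
  km 37 (Denby, w=150) → cum 510
Optimal location: km 30.

x = 30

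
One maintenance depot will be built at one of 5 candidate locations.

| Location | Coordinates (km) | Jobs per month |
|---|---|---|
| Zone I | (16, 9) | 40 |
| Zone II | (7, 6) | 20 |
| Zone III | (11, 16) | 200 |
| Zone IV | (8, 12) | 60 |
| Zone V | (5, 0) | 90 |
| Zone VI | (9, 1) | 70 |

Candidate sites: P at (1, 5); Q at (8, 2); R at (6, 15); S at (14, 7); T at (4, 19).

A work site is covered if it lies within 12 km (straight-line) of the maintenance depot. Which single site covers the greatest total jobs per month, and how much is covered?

S, covering 480

Coverage radius r = 12 km; a point is covered iff (Δx)²+(Δy)² ≤ 12² = 144.
  P (1, 5): covers {Zone II, Zone IV, Zone V, Zone VI} → 240
  Q (8, 2): covers {Zone I, Zone II, Zone IV, Zone V, Zone VI} → 280
  R (6, 15): covers {Zone I, Zone II, Zone III, Zone IV} → 320
  S (14, 7): covers {Zone I, Zone II, Zone III, Zone IV, Zone V, Zone VI} → 480
  T (4, 19): covers {Zone III, Zone IV} → 260
Maximum coverage at S: 480 jobs per month.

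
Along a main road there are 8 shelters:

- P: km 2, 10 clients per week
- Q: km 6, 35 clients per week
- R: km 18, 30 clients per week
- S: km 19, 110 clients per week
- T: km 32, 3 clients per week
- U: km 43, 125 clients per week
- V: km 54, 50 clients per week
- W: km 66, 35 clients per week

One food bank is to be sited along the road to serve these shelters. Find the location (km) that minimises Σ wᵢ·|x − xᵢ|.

For a sum of weighted absolute distances on a line, the optimum is the weighted median (not the mean). Total weight W = 398; half-weight = 199.
Sort by position and accumulate weight:
  km 2 (P, w=10) → cum 10
  km 6 (Q, w=35) → cum 45
  km 18 (R, w=30) → cum 75
  km 19 (S, w=110) → cum 185
  km 32 (T, w=3) → cum 188
  km 43 (U, w=125) → cum 313  ≥ 199 → median here
  km 54 (V, w=50) → cum 363
  km 66 (W, w=35) → cum 398
Optimal location: km 43.

x = 43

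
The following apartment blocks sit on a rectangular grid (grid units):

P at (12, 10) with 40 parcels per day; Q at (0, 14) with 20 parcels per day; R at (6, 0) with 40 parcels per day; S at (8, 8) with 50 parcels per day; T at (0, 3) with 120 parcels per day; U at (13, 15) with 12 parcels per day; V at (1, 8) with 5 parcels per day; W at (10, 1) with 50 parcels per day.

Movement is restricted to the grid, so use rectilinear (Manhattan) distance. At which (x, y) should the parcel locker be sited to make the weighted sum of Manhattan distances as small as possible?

(6, 3)

Manhattan distance separates: Σwᵢ(|x−xᵢ|+|y−yᵢ|) = Σwᵢ|x−xᵢ| + Σwᵢ|y−yᵢ|, so x and y are optimised independently as 1-D weighted medians.
Total weight W = 337; half = 168.5.
x-coordinate, sorted with cumulative weight:
  x=0 (Q, w=20) cum 20
  x=0 (T, w=120) cum 140
  x=1 (V, w=5) cum 145
  x=6 (R, w=40) cum 185  ← median
  x=8 (S, w=50) cum 235
  x=10 (W, w=50) cum 285
  x=12 (P, w=40) cum 325
  x=13 (U, w=12) cum 337
⇒ x* = 6
y-coordinate, sorted with cumulative weight:
  y=0 (R, w=40) cum 40
  y=1 (W, w=50) cum 90
  y=3 (T, w=120) cum 210  ← median
  y=8 (S, w=50) cum 260
  y=8 (V, w=5) cum 265
  y=10 (P, w=40) cum 305
  y=14 (Q, w=20) cum 325
  y=15 (U, w=12) cum 337
⇒ y* = 3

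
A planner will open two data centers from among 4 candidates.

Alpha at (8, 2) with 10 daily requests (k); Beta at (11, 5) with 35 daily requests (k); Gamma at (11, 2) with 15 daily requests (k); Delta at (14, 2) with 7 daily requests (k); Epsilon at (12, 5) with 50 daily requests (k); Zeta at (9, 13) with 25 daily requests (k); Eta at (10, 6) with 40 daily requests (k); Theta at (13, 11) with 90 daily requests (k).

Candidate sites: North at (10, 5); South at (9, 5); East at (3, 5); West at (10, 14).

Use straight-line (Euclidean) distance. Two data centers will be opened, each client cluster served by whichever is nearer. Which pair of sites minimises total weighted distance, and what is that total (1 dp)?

Evaluate every pair (each demand assigned to the nearer of the two):
  {North, West}: total = 710.7
  {South, West}: total = 820.3
  {North, South}: total = 1092.8
  {North, East}: total = 1098.8
  {South, East}: total = 1252.1
  {East, West}: total = 1696.3
Best pair: {North, West} with total 710.7.

{North, West}, total 710.7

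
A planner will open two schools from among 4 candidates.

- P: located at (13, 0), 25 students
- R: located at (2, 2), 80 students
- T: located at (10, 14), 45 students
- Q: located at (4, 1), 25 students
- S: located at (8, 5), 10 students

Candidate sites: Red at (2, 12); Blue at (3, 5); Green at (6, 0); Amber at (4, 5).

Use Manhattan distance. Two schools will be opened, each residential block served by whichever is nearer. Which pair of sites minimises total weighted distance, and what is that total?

{Red, Green}, total 1250

Evaluate every pair (each demand assigned to the nearer of the two):
  {Red, Green}: total = 1250
  {Red, Blue}: total = 1320
  {Red, Amber}: total = 1340
  {Blue, Green}: total = 1340
  {Green, Amber}: total = 1365
  {Blue, Amber}: total = 1485
Best pair: {Red, Green} with total 1250.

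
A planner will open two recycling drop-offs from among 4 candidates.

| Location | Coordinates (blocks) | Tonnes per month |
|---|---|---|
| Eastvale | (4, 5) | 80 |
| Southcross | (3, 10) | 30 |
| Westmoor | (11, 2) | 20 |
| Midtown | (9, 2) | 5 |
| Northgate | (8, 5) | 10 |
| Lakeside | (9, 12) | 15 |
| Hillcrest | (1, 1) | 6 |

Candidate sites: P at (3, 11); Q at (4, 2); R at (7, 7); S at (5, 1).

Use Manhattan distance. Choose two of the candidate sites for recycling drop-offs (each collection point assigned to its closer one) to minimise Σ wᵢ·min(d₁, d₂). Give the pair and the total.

{P, Q}, total 634

Evaluate every pair (each demand assigned to the nearer of the two):
  {P, Q}: total = 634
  {Q, R}: total = 774
  {P, S}: total = 794
  {P, R}: total = 852
  {R, S}: total = 934
  {Q, S}: total = 994
Best pair: {P, Q} with total 634.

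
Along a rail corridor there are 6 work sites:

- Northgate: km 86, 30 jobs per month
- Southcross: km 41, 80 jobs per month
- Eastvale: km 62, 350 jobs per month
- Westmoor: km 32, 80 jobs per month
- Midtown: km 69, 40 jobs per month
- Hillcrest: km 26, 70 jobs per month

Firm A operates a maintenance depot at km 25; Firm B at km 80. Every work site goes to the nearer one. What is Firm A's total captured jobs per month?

230

The indifferent point is the midpoint (25+80)/2 = 52.5; work sites left of it (closer to Firm A at 25) go to Firm A, those right go to Firm B.
  Hillcrest at 26 (w=70) → Firm A
  Westmoor at 32 (w=80) → Firm A
  Southcross at 41 (w=80) → Firm A
  Eastvale at 62 (w=350) → Firm B
  Midtown at 69 (w=40) → Firm B
  Northgate at 86 (w=30) → Firm B
Firm A captures 230; Firm B captures 420.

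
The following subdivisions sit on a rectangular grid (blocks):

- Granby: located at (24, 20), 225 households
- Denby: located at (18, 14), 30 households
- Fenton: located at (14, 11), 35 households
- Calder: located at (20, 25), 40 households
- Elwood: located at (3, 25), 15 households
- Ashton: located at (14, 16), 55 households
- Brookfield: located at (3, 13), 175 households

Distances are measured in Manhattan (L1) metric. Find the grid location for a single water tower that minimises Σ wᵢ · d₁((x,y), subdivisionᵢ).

(18, 16)

Manhattan distance separates: Σwᵢ(|x−xᵢ|+|y−yᵢ|) = Σwᵢ|x−xᵢ| + Σwᵢ|y−yᵢ|, so x and y are optimised independently as 1-D weighted medians.
Total weight W = 575; half = 287.5.
x-coordinate, sorted with cumulative weight:
  x=3 (Elwood, w=15) cum 15
  x=3 (Brookfield, w=175) cum 190
  x=14 (Fenton, w=35) cum 225
  x=14 (Ashton, w=55) cum 280
  x=18 (Denby, w=30) cum 310  ← median
  x=20 (Calder, w=40) cum 350
  x=24 (Granby, w=225) cum 575
⇒ x* = 18
y-coordinate, sorted with cumulative weight:
  y=11 (Fenton, w=35) cum 35
  y=13 (Brookfield, w=175) cum 210
  y=14 (Denby, w=30) cum 240
  y=16 (Ashton, w=55) cum 295  ← median
  y=20 (Granby, w=225) cum 520
  y=25 (Calder, w=40) cum 560
  y=25 (Elwood, w=15) cum 575
⇒ y* = 16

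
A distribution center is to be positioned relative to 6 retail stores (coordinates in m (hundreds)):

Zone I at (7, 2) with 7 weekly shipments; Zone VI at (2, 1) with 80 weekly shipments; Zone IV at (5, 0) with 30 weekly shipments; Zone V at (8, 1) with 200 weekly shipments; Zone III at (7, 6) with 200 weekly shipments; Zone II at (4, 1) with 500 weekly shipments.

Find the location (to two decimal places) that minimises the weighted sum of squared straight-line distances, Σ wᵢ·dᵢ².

The minimiser of Σwᵢ‖p−pᵢ‖² is the weighted centroid p* = (Σwᵢpᵢ)/(Σwᵢ).
Σwᵢ = 1017.
Σwᵢxᵢ = 7·7 + 80·2 + 30·5 + 200·8 + 200·7 + 500·4 = 5359.
Σwᵢyᵢ = 7·2 + 80·1 + 30·0 + 200·1 + 200·6 + 500·1 = 1994.
x* = 5359/1017 = 5.27, y* = 1994/1017 = 1.96.

(5.27, 1.96)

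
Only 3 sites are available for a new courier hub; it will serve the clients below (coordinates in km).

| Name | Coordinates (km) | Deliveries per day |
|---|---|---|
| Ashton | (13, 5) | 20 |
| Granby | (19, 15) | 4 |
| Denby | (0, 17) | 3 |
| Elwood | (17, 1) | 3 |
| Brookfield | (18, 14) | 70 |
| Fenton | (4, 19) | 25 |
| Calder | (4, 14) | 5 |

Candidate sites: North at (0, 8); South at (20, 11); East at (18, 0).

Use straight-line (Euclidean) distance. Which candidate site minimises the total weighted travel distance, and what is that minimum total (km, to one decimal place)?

Total weighted distance at each candidate:
  North (0, 8): total = 2086.8
  South (20, 11): total = 1075.8
  East (18, 0): total = 1949.1
Minimum is at South with total 1075.8 km.

South, total 1075.8 km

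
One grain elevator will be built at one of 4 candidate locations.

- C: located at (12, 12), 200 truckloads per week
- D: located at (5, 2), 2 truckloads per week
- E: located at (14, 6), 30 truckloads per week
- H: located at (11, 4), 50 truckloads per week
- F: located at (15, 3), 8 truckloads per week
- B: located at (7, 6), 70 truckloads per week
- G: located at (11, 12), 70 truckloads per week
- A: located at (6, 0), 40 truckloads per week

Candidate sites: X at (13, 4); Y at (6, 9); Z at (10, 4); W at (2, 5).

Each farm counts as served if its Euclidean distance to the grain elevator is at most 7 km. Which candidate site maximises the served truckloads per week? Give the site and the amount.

Y, covering 340

Coverage radius r = 7 km; a point is covered iff (Δx)²+(Δy)² ≤ 7² = 49.
  X (13, 4): covers {E, H, F, B} → 158
  Y (6, 9): covers {C, B, G} → 340
  Z (10, 4): covers {D, E, H, F, B, A} → 200
  W (2, 5): covers {D, B, A} → 112
Maximum coverage at Y: 340 truckloads per week.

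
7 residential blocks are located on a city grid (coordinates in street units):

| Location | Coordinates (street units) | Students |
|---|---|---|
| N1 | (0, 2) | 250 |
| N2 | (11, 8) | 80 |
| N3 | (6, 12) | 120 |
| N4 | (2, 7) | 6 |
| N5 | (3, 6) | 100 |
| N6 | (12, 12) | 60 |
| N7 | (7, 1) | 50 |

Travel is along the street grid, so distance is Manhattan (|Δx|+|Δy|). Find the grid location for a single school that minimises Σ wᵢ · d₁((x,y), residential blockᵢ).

(3, 6)

Manhattan distance separates: Σwᵢ(|x−xᵢ|+|y−yᵢ|) = Σwᵢ|x−xᵢ| + Σwᵢ|y−yᵢ|, so x and y are optimised independently as 1-D weighted medians.
Total weight W = 666; half = 333.
x-coordinate, sorted with cumulative weight:
  x=0 (N1, w=250) cum 250
  x=2 (N4, w=6) cum 256
  x=3 (N5, w=100) cum 356  ← median
  x=6 (N3, w=120) cum 476
  x=7 (N7, w=50) cum 526
  x=11 (N2, w=80) cum 606
  x=12 (N6, w=60) cum 666
⇒ x* = 3
y-coordinate, sorted with cumulative weight:
  y=1 (N7, w=50) cum 50
  y=2 (N1, w=250) cum 300
  y=6 (N5, w=100) cum 400  ← median
  y=7 (N4, w=6) cum 406
  y=8 (N2, w=80) cum 486
  y=12 (N3, w=120) cum 606
  y=12 (N6, w=60) cum 666
⇒ y* = 6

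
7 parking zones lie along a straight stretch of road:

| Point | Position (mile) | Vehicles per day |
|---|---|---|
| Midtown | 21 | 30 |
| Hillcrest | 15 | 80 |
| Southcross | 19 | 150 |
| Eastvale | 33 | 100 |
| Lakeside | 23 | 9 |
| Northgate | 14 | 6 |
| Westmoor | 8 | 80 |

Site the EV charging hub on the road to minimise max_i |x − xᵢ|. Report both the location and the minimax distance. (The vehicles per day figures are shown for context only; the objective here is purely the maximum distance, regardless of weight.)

The 1-center on a line is the midpoint of the two extreme points: leftmost at 8, rightmost at 33.
Optimal location = (8 + 33)/2 = 20.5; maximum distance = (33 − 8)/2 = 12.5.

location 20.5, max distance 12.5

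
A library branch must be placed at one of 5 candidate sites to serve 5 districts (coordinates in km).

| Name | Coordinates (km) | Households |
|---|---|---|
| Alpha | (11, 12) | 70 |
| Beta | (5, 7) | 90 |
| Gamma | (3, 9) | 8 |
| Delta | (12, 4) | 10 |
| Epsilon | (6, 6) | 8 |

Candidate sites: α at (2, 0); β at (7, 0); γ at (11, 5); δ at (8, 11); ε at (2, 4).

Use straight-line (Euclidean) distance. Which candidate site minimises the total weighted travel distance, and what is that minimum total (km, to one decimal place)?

δ, total 838.1 km

Total weighted distance at each candidate:
  α (2, 0): total = 1973.3
  β (7, 0): total = 1732.1
  γ (11, 5): total = 1185.7
  δ (8, 11): total = 838.1
  ε (2, 4): total = 1401.3
Minimum is at δ with total 838.1 km.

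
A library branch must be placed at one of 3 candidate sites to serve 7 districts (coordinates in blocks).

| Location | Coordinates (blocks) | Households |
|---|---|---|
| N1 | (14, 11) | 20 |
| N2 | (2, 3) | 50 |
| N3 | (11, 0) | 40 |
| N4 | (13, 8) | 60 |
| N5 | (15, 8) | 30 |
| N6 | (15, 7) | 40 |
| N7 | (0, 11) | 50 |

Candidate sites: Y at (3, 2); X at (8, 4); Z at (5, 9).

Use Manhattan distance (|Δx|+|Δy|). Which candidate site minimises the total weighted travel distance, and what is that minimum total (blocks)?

Total weighted distance at each candidate:
  Y (3, 2): total = 3680
  X (8, 4): total = 2910
  Z (5, 9): total = 2970
Minimum is at X with total 2910 blocks.

X, total 2910 blocks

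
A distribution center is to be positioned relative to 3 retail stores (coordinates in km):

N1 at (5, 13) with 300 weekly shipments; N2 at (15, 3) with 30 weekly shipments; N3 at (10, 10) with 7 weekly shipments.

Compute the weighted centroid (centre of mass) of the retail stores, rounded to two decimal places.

The minimiser of Σwᵢ‖p−pᵢ‖² is the weighted centroid p* = (Σwᵢpᵢ)/(Σwᵢ).
Σwᵢ = 337.
Σwᵢxᵢ = 300·5 + 30·15 + 7·10 = 2020.
Σwᵢyᵢ = 300·13 + 30·3 + 7·10 = 4060.
x* = 2020/337 = 5.99, y* = 4060/337 = 12.05.

(5.99, 12.05)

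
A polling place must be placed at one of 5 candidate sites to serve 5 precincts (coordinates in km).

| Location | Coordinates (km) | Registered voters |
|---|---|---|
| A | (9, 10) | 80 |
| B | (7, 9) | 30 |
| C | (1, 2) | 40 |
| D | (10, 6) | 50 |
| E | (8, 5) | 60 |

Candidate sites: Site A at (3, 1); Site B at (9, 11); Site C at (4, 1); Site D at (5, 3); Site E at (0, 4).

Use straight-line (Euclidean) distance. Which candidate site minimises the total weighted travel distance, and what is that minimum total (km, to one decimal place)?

Site B, total 1266.4 km

Total weighted distance at each candidate:
  Site A (3, 1): total = 2037.4
  Site B (9, 11): total = 1266.4
  Site C (4, 1): total = 1936.4
  Site D (5, 3): total = 1507.5
  Site E (0, 4): total = 2206.5
Minimum is at Site B with total 1266.4 km.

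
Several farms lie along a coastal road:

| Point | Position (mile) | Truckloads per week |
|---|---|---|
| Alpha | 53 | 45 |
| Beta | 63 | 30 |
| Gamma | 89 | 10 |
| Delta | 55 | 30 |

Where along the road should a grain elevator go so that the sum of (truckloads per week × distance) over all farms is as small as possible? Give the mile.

x = 55

For a sum of weighted absolute distances on a line, the optimum is the weighted median (not the mean). Total weight W = 115; half-weight = 57.5.
Sort by position and accumulate weight:
  mile 53 (Alpha, w=45) → cum 45
  mile 55 (Delta, w=30) → cum 75  ≥ 57.5 → median here
  mile 63 (Beta, w=30) → cum 105
  mile 89 (Gamma, w=10) → cum 115
Optimal location: mile 55.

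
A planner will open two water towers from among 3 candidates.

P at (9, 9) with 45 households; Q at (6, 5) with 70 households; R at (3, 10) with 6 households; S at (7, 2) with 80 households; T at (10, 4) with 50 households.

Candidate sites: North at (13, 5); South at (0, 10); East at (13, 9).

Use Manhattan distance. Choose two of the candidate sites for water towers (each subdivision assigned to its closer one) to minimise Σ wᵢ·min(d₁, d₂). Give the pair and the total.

{North, East}, total 1656

Evaluate every pair (each demand assigned to the nearer of the two):
  {North, East}: total = 1656
  {North, South}: total = 1788
  {South, East}: total = 2408
Best pair: {North, East} with total 1656.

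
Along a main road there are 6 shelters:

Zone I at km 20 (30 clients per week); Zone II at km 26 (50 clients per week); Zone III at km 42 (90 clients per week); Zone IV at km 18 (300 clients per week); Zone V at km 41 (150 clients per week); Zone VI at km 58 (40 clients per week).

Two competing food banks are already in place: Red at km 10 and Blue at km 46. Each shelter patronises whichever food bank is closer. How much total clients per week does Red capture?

380

The indifferent point is the midpoint (10+46)/2 = 28; shelters left of it (closer to Red at 10) go to Red, those right go to Blue.
  Zone IV at 18 (w=300) → Red
  Zone I at 20 (w=30) → Red
  Zone II at 26 (w=50) → Red
  Zone V at 41 (w=150) → Blue
  Zone III at 42 (w=90) → Blue
  Zone VI at 58 (w=40) → Blue
Red captures 380; Blue captures 280.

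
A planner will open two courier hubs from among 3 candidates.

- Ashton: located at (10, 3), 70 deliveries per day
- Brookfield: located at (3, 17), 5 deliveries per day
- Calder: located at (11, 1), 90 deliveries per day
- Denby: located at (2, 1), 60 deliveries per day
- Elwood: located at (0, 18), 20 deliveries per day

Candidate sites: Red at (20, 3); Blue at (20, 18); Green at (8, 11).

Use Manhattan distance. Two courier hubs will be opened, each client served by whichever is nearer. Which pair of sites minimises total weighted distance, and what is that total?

{Red, Green}, total 3005

Evaluate every pair (each demand assigned to the nearer of the two):
  {Red, Green}: total = 3005
  {Blue, Green}: total = 3185
  {Red, Blue}: total = 3380
Best pair: {Red, Green} with total 3005.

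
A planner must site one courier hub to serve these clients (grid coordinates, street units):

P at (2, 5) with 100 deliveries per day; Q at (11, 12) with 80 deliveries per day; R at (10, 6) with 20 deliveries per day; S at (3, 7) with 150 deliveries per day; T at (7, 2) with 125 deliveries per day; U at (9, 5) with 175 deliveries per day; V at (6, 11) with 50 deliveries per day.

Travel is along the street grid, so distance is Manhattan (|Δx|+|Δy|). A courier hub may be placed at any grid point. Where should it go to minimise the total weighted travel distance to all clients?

(7, 5)

Manhattan distance separates: Σwᵢ(|x−xᵢ|+|y−yᵢ|) = Σwᵢ|x−xᵢ| + Σwᵢ|y−yᵢ|, so x and y are optimised independently as 1-D weighted medians.
Total weight W = 700; half = 350.
x-coordinate, sorted with cumulative weight:
  x=2 (P, w=100) cum 100
  x=3 (S, w=150) cum 250
  x=6 (V, w=50) cum 300
  x=7 (T, w=125) cum 425  ← median
  x=9 (U, w=175) cum 600
  x=10 (R, w=20) cum 620
  x=11 (Q, w=80) cum 700
⇒ x* = 7
y-coordinate, sorted with cumulative weight:
  y=2 (T, w=125) cum 125
  y=5 (P, w=100) cum 225
  y=5 (U, w=175) cum 400  ← median
  y=6 (R, w=20) cum 420
  y=7 (S, w=150) cum 570
  y=11 (V, w=50) cum 620
  y=12 (Q, w=80) cum 700
⇒ y* = 5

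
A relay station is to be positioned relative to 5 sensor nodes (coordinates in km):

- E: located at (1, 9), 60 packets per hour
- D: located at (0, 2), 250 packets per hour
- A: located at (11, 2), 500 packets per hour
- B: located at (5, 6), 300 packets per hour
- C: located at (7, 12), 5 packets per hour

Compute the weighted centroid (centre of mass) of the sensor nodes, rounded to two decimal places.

(6.36, 3.50)

The minimiser of Σwᵢ‖p−pᵢ‖² is the weighted centroid p* = (Σwᵢpᵢ)/(Σwᵢ).
Σwᵢ = 1115.
Σwᵢxᵢ = 60·1 + 250·0 + 500·11 + 300·5 + 5·7 = 7095.
Σwᵢyᵢ = 60·9 + 250·2 + 500·2 + 300·6 + 5·12 = 3900.
x* = 7095/1115 = 6.36, y* = 3900/1115 = 3.50.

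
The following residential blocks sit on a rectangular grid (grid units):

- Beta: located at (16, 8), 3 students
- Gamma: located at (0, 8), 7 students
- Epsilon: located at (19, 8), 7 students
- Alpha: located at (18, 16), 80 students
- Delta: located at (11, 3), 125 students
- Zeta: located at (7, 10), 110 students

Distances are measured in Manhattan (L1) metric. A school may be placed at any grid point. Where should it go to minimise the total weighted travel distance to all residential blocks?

(11, 10)

Manhattan distance separates: Σwᵢ(|x−xᵢ|+|y−yᵢ|) = Σwᵢ|x−xᵢ| + Σwᵢ|y−yᵢ|, so x and y are optimised independently as 1-D weighted medians.
Total weight W = 332; half = 166.
x-coordinate, sorted with cumulative weight:
  x=0 (Gamma, w=7) cum 7
  x=7 (Zeta, w=110) cum 117
  x=11 (Delta, w=125) cum 242  ← median
  x=16 (Beta, w=3) cum 245
  x=18 (Alpha, w=80) cum 325
  x=19 (Epsilon, w=7) cum 332
⇒ x* = 11
y-coordinate, sorted with cumulative weight:
  y=3 (Delta, w=125) cum 125
  y=8 (Beta, w=3) cum 128
  y=8 (Gamma, w=7) cum 135
  y=8 (Epsilon, w=7) cum 142
  y=10 (Zeta, w=110) cum 252  ← median
  y=16 (Alpha, w=80) cum 332
⇒ y* = 10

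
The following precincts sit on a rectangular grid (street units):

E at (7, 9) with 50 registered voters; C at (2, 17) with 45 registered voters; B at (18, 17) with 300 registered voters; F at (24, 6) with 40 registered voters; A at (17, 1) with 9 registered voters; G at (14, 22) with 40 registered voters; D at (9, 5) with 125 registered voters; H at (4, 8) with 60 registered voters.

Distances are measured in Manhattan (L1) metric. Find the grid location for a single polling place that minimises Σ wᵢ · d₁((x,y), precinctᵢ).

(18, 17)

Manhattan distance separates: Σwᵢ(|x−xᵢ|+|y−yᵢ|) = Σwᵢ|x−xᵢ| + Σwᵢ|y−yᵢ|, so x and y are optimised independently as 1-D weighted medians.
Total weight W = 669; half = 334.5.
x-coordinate, sorted with cumulative weight:
  x=2 (C, w=45) cum 45
  x=4 (H, w=60) cum 105
  x=7 (E, w=50) cum 155
  x=9 (D, w=125) cum 280
  x=14 (G, w=40) cum 320
  x=17 (A, w=9) cum 329
  x=18 (B, w=300) cum 629  ← median
  x=24 (F, w=40) cum 669
⇒ x* = 18
y-coordinate, sorted with cumulative weight:
  y=1 (A, w=9) cum 9
  y=5 (D, w=125) cum 134
  y=6 (F, w=40) cum 174
  y=8 (H, w=60) cum 234
  y=9 (E, w=50) cum 284
  y=17 (C, w=45) cum 329
  y=17 (B, w=300) cum 629  ← median
  y=22 (G, w=40) cum 669
⇒ y* = 17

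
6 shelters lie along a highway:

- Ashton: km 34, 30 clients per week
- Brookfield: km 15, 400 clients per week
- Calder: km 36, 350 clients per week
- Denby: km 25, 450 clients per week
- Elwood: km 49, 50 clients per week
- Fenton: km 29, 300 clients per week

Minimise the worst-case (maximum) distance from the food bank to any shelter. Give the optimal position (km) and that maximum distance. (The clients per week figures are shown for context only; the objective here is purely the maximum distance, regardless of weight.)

The 1-center on a line is the midpoint of the two extreme points: leftmost at 15, rightmost at 49.
Optimal location = (15 + 49)/2 = 32; maximum distance = (49 − 15)/2 = 17.

location 32, max distance 17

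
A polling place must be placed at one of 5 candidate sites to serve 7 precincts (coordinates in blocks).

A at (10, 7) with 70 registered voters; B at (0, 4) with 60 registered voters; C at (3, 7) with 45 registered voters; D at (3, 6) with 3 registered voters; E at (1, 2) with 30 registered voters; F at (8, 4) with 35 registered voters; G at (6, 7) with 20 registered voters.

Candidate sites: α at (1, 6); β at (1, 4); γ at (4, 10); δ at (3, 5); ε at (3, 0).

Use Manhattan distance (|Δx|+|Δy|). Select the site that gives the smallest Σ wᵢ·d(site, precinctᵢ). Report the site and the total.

Total weighted distance at each candidate:
  α (1, 6): total = 1576
  β (1, 4): total = 1602
  γ (4, 10): total = 2205
  δ (3, 5): total = 1423
  ε (3, 0): total = 2368
Minimum is at δ with total 1423 blocks.

δ, total 1423 blocks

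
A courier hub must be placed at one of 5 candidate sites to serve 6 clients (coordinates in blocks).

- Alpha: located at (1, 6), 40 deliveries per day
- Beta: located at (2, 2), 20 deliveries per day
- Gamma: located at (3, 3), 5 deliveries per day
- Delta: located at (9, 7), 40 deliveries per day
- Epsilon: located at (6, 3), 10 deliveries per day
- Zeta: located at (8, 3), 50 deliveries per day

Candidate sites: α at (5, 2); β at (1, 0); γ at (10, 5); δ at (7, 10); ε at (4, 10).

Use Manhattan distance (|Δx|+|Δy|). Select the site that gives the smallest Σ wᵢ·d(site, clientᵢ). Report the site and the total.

Total weighted distance at each candidate:
  α (5, 2): total = 975
  β (1, 0): total = 1505
  γ (10, 5): total = 1045
  δ (7, 10): total = 1395
  ε (4, 10): total = 1480
Minimum is at α with total 975 blocks.

α, total 975 blocks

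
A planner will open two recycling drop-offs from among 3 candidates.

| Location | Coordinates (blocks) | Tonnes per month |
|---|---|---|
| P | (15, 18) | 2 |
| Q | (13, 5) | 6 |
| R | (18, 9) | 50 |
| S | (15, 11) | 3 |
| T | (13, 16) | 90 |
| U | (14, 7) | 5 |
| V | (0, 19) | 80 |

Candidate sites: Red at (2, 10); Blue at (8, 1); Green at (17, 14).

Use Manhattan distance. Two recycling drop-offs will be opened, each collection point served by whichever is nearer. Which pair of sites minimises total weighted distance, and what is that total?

Evaluate every pair (each demand assigned to the nearer of the two):
  {Red, Green}: total = 1875
  {Blue, Green}: total = 2731
  {Red, Blue}: total = 3458
Best pair: {Red, Green} with total 1875.

{Red, Green}, total 1875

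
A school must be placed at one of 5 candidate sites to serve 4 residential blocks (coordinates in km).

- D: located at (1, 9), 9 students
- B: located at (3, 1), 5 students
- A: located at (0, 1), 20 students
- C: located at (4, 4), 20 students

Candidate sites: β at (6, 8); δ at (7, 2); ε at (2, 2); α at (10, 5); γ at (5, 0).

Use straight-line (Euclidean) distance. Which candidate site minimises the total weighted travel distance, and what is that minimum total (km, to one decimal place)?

ε, total 172.0 km

Total weighted distance at each candidate:
  β (6, 8): total = 357.8
  δ (7, 2): total = 317.1
  ε (2, 2): total = 172.0
  α (10, 5): total = 466.0
  γ (5, 0): total = 284.3
Minimum is at ε with total 172.0 km.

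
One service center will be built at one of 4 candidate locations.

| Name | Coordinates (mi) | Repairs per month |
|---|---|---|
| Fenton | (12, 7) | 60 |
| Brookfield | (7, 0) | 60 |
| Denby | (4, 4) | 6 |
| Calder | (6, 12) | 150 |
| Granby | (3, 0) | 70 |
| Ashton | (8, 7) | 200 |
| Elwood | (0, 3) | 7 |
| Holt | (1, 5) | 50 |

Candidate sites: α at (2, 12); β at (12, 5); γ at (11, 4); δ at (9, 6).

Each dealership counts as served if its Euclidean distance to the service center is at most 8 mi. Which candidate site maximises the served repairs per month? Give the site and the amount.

Coverage radius r = 8 mi; a point is covered iff (Δx)²+(Δy)² ≤ 8² = 64.
  α (2, 12): covers {Calder, Ashton, Holt} → 400
  β (12, 5): covers {Fenton, Brookfield, Ashton} → 320
  γ (11, 4): covers {Fenton, Brookfield, Denby, Ashton} → 326
  δ (9, 6): covers {Fenton, Brookfield, Denby, Calder, Ashton} → 476
Maximum coverage at δ: 476 repairs per month.

δ, covering 476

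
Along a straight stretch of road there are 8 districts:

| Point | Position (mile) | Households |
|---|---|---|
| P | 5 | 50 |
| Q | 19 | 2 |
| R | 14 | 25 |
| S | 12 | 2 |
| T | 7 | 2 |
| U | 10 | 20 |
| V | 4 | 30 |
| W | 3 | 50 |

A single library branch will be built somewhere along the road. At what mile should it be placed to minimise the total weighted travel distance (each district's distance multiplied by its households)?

x = 5

For a sum of weighted absolute distances on a line, the optimum is the weighted median (not the mean). Total weight W = 181; half-weight = 90.5.
Sort by position and accumulate weight:
  mile 3 (W, w=50) → cum 50
  mile 4 (V, w=30) → cum 80
  mile 5 (P, w=50) → cum 130  ≥ 90.5 → median here
  mile 7 (T, w=2) → cum 132
  mile 10 (U, w=20) → cum 152
  mile 12 (S, w=2) → cum 154
  mile 14 (R, w=25) → cum 179
  mile 19 (Q, w=2) → cum 181
Optimal location: mile 5.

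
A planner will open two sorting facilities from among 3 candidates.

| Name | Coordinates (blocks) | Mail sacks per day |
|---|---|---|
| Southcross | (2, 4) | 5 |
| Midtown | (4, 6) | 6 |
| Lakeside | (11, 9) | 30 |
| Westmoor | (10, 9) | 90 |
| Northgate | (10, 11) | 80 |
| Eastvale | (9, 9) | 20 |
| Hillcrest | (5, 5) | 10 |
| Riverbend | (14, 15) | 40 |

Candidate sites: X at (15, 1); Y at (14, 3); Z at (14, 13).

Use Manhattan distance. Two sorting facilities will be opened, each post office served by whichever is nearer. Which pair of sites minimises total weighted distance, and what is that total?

{Y, Z}, total 1923

Evaluate every pair (each demand assigned to the nearer of the two):
  {Y, Z}: total = 1923
  {X, Z}: total = 1986
  {X, Y}: total = 3083
Best pair: {Y, Z} with total 1923.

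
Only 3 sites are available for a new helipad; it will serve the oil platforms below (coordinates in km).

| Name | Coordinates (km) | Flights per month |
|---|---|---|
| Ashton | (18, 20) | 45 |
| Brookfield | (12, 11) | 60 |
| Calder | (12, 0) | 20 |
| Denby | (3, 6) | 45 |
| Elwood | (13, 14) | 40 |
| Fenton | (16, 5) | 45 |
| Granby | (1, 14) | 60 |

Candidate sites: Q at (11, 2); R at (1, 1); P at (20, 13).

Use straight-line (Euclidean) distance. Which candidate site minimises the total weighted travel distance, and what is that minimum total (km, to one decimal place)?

Q, total 3545.9 km

Total weighted distance at each candidate:
  Q (11, 2): total = 3545.9
  R (1, 1): total = 4688.7
  P (20, 13): total = 3781.9
Minimum is at Q with total 3545.9 km.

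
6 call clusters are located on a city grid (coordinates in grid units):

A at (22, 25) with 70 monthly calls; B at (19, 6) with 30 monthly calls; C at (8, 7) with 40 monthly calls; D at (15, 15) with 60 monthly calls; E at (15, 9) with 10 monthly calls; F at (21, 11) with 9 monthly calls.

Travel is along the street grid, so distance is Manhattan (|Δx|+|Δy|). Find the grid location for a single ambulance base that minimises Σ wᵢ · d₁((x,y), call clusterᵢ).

(15, 15)

Manhattan distance separates: Σwᵢ(|x−xᵢ|+|y−yᵢ|) = Σwᵢ|x−xᵢ| + Σwᵢ|y−yᵢ|, so x and y are optimised independently as 1-D weighted medians.
Total weight W = 219; half = 109.5.
x-coordinate, sorted with cumulative weight:
  x=8 (C, w=40) cum 40
  x=15 (D, w=60) cum 100
  x=15 (E, w=10) cum 110  ← median
  x=19 (B, w=30) cum 140
  x=21 (F, w=9) cum 149
  x=22 (A, w=70) cum 219
⇒ x* = 15
y-coordinate, sorted with cumulative weight:
  y=6 (B, w=30) cum 30
  y=7 (C, w=40) cum 70
  y=9 (E, w=10) cum 80
  y=11 (F, w=9) cum 89
  y=15 (D, w=60) cum 149  ← median
  y=25 (A, w=70) cum 219
⇒ y* = 15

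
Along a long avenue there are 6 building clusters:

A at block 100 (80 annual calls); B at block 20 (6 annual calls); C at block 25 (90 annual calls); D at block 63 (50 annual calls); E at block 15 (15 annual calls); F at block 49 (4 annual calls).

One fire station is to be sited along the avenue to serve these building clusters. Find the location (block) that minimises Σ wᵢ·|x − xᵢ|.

x = 63

For a sum of weighted absolute distances on a line, the optimum is the weighted median (not the mean). Total weight W = 245; half-weight = 122.5.
Sort by position and accumulate weight:
  block 15 (E, w=15) → cum 15
  block 20 (B, w=6) → cum 21
  block 25 (C, w=90) → cum 111
  block 49 (F, w=4) → cum 115
  block 63 (D, w=50) → cum 165  ≥ 122.5 → median here
  block 100 (A, w=80) → cum 245
Optimal location: block 63.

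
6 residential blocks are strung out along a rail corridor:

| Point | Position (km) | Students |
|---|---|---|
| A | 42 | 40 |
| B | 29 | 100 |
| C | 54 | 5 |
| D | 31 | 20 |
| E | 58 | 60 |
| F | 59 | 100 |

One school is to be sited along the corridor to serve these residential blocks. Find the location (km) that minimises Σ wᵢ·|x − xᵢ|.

x = 54

For a sum of weighted absolute distances on a line, the optimum is the weighted median (not the mean). Total weight W = 325; half-weight = 162.5.
Sort by position and accumulate weight:
  km 29 (B, w=100) → cum 100
  km 31 (D, w=20) → cum 120
  km 42 (A, w=40) → cum 160
  km 54 (C, w=5) → cum 165  ≥ 162.5 → median here
  km 58 (E, w=60) → cum 225
  km 59 (F, w=100) → cum 325
Optimal location: km 54.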